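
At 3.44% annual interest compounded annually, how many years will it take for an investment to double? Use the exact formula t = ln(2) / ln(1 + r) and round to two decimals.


Doubling condition: (1 + r)^t = 2
Take ln of both sides: t × ln(1 + r) = ln(2)
t = ln(2) / ln(1 + r)
t = 0.693147 / 0.033822
t = 20.49

t = ln(2) / ln(1 + r) = 20.49 years


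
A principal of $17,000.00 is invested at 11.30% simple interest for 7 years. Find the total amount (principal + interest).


Total amount formula: A = P(1 + rt) = P + P·r·t
Interest: I = P × r × t = $17,000.00 × 0.113 × 7 = $13,447.00
A = P + I = $17,000.00 + $13,447.00 = $30,447.00

A = P + I = P(1 + rt) = $30,447.00


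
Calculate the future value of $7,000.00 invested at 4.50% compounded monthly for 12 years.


Compound interest formula: A = P(1 + r/n)^(nt)
A = $7,000.00 × (1 + 0.045/12)^(12 × 12)
Growth factor: (1 + 0.045/12)^144 = 1.7142746
A = $7,000.00 × 1.7142746
A = $11,999.92

A = P(1 + r/n)^(nt) = $11,999.92


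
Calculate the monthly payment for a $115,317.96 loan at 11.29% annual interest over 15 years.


Loan payment formula: PMT = PV × r / (1 − (1 + r)^(−n))
Monthly rate r = 0.1129/12 ≈ 0.00940833, n = 180 months
Denominator: 1 − (1 + 0.1129/12)^(−180) = 0.814664
PMT = $115,317.96 × (0.1129/12) / 0.814664
PMT = $1,331.78 per month

PMT = PV × r / (1-(1+r)^(-n)) = $1,331.78/month


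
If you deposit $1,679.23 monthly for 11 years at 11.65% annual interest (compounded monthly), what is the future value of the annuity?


Future value of an ordinary annuity: FV = PMT × ((1 + r)^n − 1) / r
Monthly rate r = 0.1165/12 ≈ 0.00970833, n = 132
FV = $1,679.23 × ((1 + 0.1165/12)^132 − 1) / (0.1165/12)
FV = $1,679.23 × 265.735053
FV = $446,230.27

FV = PMT × ((1+r)^n - 1)/r = $446,230.27


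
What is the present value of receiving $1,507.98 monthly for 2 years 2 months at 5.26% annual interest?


Present value of an ordinary annuity: PV = PMT × (1 − (1 + r)^(−n)) / r
Monthly rate r = 0.0526/12 ≈ 0.00438333, n = 26
PV = $1,507.98 × (1 − (1 + 0.0526/12)^(−26)) / (0.0526/12)
PV = $1,507.98 × 24.522445
PV = $36,979.36

PV = PMT × (1-(1+r)^(-n))/r = $36,979.36


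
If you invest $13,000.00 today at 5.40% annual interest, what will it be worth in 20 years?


Future value formula: FV = PV × (1 + r)^t
FV = $13,000.00 × (1 + 0.054)^20
FV = $13,000.00 × 2.862940
FV = $37,218.22

FV = PV × (1 + r)^t = $37,218.22


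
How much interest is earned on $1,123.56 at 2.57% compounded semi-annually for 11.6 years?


Compound interest earned = final amount − principal.
A = P(1 + r/n)^(nt) = $1,123.56 × (1 + 0.0257/2)^(2 × 11.6) = $1,510.93
Interest = A − P = $1,510.93 − $1,123.56 = $387.37

Interest = A - P = $387.37


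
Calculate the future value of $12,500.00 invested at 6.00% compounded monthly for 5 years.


Compound interest formula: A = P(1 + r/n)^(nt)
A = $12,500.00 × (1 + 0.06/12)^(12 × 5)
Growth factor: (1 + 0.06/12)^60 = 1.3488502
A = $12,500.00 × 1.3488502
A = $16,860.63

A = P(1 + r/n)^(nt) = $16,860.63


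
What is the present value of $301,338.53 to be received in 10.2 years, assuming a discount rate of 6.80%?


Present value formula: PV = FV / (1 + r)^t
PV = $301,338.53 / (1 + 0.068)^10.2
PV = $301,338.53 / 1.9562609
PV = $154,038.01

PV = FV / (1 + r)^t = $154,038.01


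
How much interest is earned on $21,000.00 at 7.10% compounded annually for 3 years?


Compound interest earned = final amount − principal.
A = P(1 + r/n)^(nt) = $21,000.00 × (1 + 0.071/1)^(1 × 3) = $25,798.10
Interest = A − P = $25,798.10 − $21,000.00 = $4,798.10

Interest = A - P = $4,798.10


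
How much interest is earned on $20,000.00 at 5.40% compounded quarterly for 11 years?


Compound interest earned = final amount − principal.
A = P(1 + r/n)^(nt) = $20,000.00 × (1 + 0.054/4)^(4 × 11) = $36,080.71
Interest = A − P = $36,080.71 − $20,000.00 = $16,080.71

Interest = A - P = $16,080.71


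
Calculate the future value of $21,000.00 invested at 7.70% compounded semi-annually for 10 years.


Compound interest formula: A = P(1 + r/n)^(nt)
A = $21,000.00 × (1 + 0.077/2)^(2 × 10)
Growth factor: (1 + 0.077/2)^20 = 2.128776
A = $21,000.00 × 2.128776
A = $44,704.30

A = P(1 + r/n)^(nt) = $44,704.30


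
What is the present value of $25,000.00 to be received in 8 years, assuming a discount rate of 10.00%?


Present value formula: PV = FV / (1 + r)^t
PV = $25,000.00 / (1 + 0.1)^8
PV = $25,000.00 / 2.143589
PV = $11,662.68

PV = FV / (1 + r)^t = $11,662.68


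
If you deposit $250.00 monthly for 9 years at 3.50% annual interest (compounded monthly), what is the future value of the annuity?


Future value of an ordinary annuity: FV = PMT × ((1 + r)^n − 1) / r
Monthly rate r = 0.035/12 ≈ 0.00291667, n = 108
FV = $250.00 × ((1 + 0.035/12)^108 − 1) / (0.035/12)
FV = $250.00 × 126.730702
FV = $31,682.68

FV = PMT × ((1+r)^n - 1)/r = $31,682.68


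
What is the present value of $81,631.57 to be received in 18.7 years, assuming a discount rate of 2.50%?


Present value formula: PV = FV / (1 + r)^t
PV = $81,631.57 / (1 + 0.025)^18.7
PV = $81,631.57 / 1.5868515
PV = $51,442.48

PV = FV / (1 + r)^t = $51,442.48


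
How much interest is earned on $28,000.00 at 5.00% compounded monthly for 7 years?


Compound interest earned = final amount − principal.
A = P(1 + r/n)^(nt) = $28,000.00 × (1 + 0.05/12)^(12 × 7) = $39,705.01
Interest = A − P = $39,705.01 − $28,000.00 = $11,705.01

Interest = A - P = $11,705.01


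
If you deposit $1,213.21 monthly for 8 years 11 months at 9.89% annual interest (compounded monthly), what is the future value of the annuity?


Future value of an ordinary annuity: FV = PMT × ((1 + r)^n − 1) / r
Monthly rate r = 0.0989/12 ≈ 0.00824167, n = 107
FV = $1,213.21 × ((1 + 0.0989/12)^107 − 1) / (0.0989/12)
FV = $1,213.21 × 170.677896
FV = $207,068.13

FV = PMT × ((1+r)^n - 1)/r = $207,068.13


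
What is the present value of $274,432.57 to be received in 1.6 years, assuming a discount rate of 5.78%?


Present value formula: PV = FV / (1 + r)^t
PV = $274,432.57 / (1 + 0.0578)^1.6
PV = $274,432.57 / 1.0940715
PV = $250,836.05

PV = FV / (1 + r)^t = $250,836.05


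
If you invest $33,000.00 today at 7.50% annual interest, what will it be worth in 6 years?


Future value formula: FV = PV × (1 + r)^t
FV = $33,000.00 × (1 + 0.075)^6
FV = $33,000.00 × 1.5433015
FV = $50,928.95

FV = PV × (1 + r)^t = $50,928.95


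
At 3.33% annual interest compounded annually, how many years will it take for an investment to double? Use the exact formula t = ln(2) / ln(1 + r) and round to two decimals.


Doubling condition: (1 + r)^t = 2
Take ln of both sides: t × ln(1 + r) = ln(2)
t = ln(2) / ln(1 + r)
t = 0.693147 / 0.032758
t = 21.16

t = ln(2) / ln(1 + r) = 21.16 years


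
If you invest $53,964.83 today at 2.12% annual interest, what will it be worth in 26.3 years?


Future value formula: FV = PV × (1 + r)^t
FV = $53,964.83 × (1 + 0.0212)^26.3
FV = $53,964.83 × 1.7362578
FV = $93,696.86

FV = PV × (1 + r)^t = $93,696.86


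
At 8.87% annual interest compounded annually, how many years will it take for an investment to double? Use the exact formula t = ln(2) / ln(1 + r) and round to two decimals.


Doubling condition: (1 + r)^t = 2
Take ln of both sides: t × ln(1 + r) = ln(2)
t = ln(2) / ln(1 + r)
t = 0.693147 / 0.084984
t = 8.16

t = ln(2) / ln(1 + r) = 8.16 years


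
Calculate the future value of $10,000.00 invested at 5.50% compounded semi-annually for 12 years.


Compound interest formula: A = P(1 + r/n)^(nt)
A = $10,000.00 × (1 + 0.055/2)^(2 × 12)
Growth factor: (1 + 0.055/2)^24 = 1.917626
A = $10,000.00 × 1.917626
A = $19,176.26

A = P(1 + r/n)^(nt) = $19,176.26


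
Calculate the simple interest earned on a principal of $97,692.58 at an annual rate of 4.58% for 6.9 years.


Simple interest formula: I = P × r × t
I = $97,692.58 × 0.0458 × 6.9
I = $30,872.81

I = P × r × t = $30,872.81


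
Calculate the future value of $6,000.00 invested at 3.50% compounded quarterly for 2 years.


Compound interest formula: A = P(1 + r/n)^(nt)
A = $6,000.00 × (1 + 0.035/4)^(4 × 2)
Growth factor: (1 + 0.035/4)^8 = 1.072182
A = $6,000.00 × 1.072182
A = $6,433.09

A = P(1 + r/n)^(nt) = $6,433.09


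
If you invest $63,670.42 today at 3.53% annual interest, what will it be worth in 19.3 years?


Future value formula: FV = PV × (1 + r)^t
FV = $63,670.42 × (1 + 0.0353)^19.3
FV = $63,670.42 × 1.9533404
FV = $124,370.00

FV = PV × (1 + r)^t = $124,370.00


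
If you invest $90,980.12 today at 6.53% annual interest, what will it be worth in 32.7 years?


Future value formula: FV = PV × (1 + r)^t
FV = $90,980.12 × (1 + 0.0653)^32.7
FV = $90,980.12 × 7.91283325
FV = $719,910.52

FV = PV × (1 + r)^t = $719,910.52


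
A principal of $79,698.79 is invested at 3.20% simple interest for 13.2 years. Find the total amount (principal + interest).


Total amount formula: A = P(1 + rt) = P + P·r·t
Interest: I = P × r × t = $79,698.79 × 0.032 × 13.2 = $33,664.77
A = P + I = $79,698.79 + $33,664.77 = $113,363.56

A = P + I = P(1 + rt) = $113,363.56


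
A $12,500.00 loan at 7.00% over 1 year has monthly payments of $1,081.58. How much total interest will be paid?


Total paid over the life of the loan = PMT × n.
Total paid = $1,081.58 × 12 = $12,978.96
Total interest = total paid − principal = $12,978.96 − $12,500.00 = $478.96

Total interest = (PMT × n) - PV = $478.96


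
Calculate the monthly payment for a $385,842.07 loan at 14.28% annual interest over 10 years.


Loan payment formula: PMT = PV × r / (1 − (1 + r)^(−n))
Monthly rate r = 0.1428/12 = 0.0119, n = 120 months
Denominator: 1 − (1 + 0.1428/12)^(−120) = 0.758182
PMT = $385,842.07 × (0.1428/12) / 0.758182
PMT = $6,055.96 per month

PMT = PV × r / (1-(1+r)^(-n)) = $6,055.96/month


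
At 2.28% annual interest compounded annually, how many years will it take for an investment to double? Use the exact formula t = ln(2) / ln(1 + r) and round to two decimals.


Doubling condition: (1 + r)^t = 2
Take ln of both sides: t × ln(1 + r) = ln(2)
t = ln(2) / ln(1 + r)
t = 0.693147 / 0.022544
t = 30.75

t = ln(2) / ln(1 + r) = 30.75 years


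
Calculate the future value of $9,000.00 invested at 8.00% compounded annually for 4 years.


Compound interest formula: A = P(1 + r/n)^(nt)
A = $9,000.00 × (1 + 0.08/1)^(1 × 4)
Growth factor: (1 + 0.08/1)^4 = 1.360489
A = $9,000.00 × 1.360489
A = $12,244.40

A = P(1 + r/n)^(nt) = $12,244.40


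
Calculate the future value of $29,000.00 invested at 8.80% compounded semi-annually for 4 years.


Compound interest formula: A = P(1 + r/n)^(nt)
A = $29,000.00 × (1 + 0.088/2)^(2 × 4)
Growth factor: (1 + 0.088/2)^8 = 1.411250
A = $29,000.00 × 1.411250
A = $40,926.25

A = P(1 + r/n)^(nt) = $40,926.25


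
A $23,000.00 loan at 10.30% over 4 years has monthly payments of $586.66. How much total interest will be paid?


Total paid over the life of the loan = PMT × n.
Total paid = $586.66 × 48 = $28,159.68
Total interest = total paid − principal = $28,159.68 − $23,000.00 = $5,159.68

Total interest = (PMT × n) - PV = $5,159.68


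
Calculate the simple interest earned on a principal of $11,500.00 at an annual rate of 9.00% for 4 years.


Simple interest formula: I = P × r × t
I = $11,500.00 × 0.09 × 4
I = $4,140.00

I = P × r × t = $4,140.00


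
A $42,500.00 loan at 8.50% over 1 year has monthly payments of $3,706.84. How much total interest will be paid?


Total paid over the life of the loan = PMT × n.
Total paid = $3,706.84 × 12 = $44,482.08
Total interest = total paid − principal = $44,482.08 − $42,500.00 = $1,982.08

Total interest = (PMT × n) - PV = $1,982.08


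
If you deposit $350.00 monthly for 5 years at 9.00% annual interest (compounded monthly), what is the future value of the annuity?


Future value of an ordinary annuity: FV = PMT × ((1 + r)^n − 1) / r
Monthly rate r = 0.09/12 = 0.0075, n = 60
FV = $350.00 × ((1 + 0.09/12)^60 − 1) / (0.09/12)
FV = $350.00 × 75.424137
FV = $26,398.45

FV = PMT × ((1+r)^n - 1)/r = $26,398.45


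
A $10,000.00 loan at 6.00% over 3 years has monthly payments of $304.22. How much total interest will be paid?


Total paid over the life of the loan = PMT × n.
Total paid = $304.22 × 36 = $10,951.92
Total interest = total paid − principal = $10,951.92 − $10,000.00 = $951.92

Total interest = (PMT × n) - PV = $951.92


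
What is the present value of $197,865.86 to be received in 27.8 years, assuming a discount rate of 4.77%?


Present value formula: PV = FV / (1 + r)^t
PV = $197,865.86 / (1 + 0.0477)^27.8
PV = $197,865.86 / 3.652473
PV = $54,173.12

PV = FV / (1 + r)^t = $54,173.12


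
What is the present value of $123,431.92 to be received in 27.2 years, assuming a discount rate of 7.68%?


Present value formula: PV = FV / (1 + r)^t
PV = $123,431.92 / (1 + 0.0768)^27.2
PV = $123,431.92 / 7.482957
PV = $16,495.07

PV = FV / (1 + r)^t = $16,495.07


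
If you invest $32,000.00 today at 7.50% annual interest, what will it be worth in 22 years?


Future value formula: FV = PV × (1 + r)^t
FV = $32,000.00 × (1 + 0.075)^22
FV = $32,000.00 × 4.9089229
FV = $157,085.53

FV = PV × (1 + r)^t = $157,085.53


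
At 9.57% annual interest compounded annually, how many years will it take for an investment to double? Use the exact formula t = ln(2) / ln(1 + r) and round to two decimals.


Doubling condition: (1 + r)^t = 2
Take ln of both sides: t × ln(1 + r) = ln(2)
t = ln(2) / ln(1 + r)
t = 0.693147 / 0.091393
t = 7.58

t = ln(2) / ln(1 + r) = 7.58 years


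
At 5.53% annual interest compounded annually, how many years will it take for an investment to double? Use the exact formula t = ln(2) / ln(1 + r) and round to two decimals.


Doubling condition: (1 + r)^t = 2
Take ln of both sides: t × ln(1 + r) = ln(2)
t = ln(2) / ln(1 + r)
t = 0.693147 / 0.053825
t = 12.88

t = ln(2) / ln(1 + r) = 12.88 years


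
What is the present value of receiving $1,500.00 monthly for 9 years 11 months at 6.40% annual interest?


Present value of an ordinary annuity: PV = PMT × (1 − (1 + r)^(−n)) / r
Monthly rate r = 0.064/12 ≈ 0.00533333, n = 119
PV = $1,500.00 × (1 − (1 + 0.064/12)^(−119)) / (0.064/12)
PV = $1,500.00 × 87.936202
PV = $131,904.30

PV = PMT × (1-(1+r)^(-n))/r = $131,904.30


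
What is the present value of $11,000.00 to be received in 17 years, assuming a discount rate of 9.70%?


Present value formula: PV = FV / (1 + r)^t
PV = $11,000.00 / (1 + 0.097)^17
PV = $11,000.00 / 4.825171
PV = $2,279.71

PV = FV / (1 + r)^t = $2,279.71


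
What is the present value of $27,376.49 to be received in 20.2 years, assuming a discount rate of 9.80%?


Present value formula: PV = FV / (1 + r)^t
PV = $27,376.49 / (1 + 0.098)^20.2
PV = $27,376.49 / 6.609480
PV = $4,142.00

PV = FV / (1 + r)^t = $4,142.00


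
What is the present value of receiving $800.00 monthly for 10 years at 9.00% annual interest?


Present value of an ordinary annuity: PV = PMT × (1 − (1 + r)^(−n)) / r
Monthly rate r = 0.09/12 = 0.0075, n = 120
PV = $800.00 × (1 − (1 + 0.09/12)^(−120)) / (0.09/12)
PV = $800.00 × 78.941693
PV = $63,153.35

PV = PMT × (1-(1+r)^(-n))/r = $63,153.35


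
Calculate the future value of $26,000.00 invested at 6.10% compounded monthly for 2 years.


Compound interest formula: A = P(1 + r/n)^(nt)
A = $26,000.00 × (1 + 0.061/12)^(12 × 2)
Growth factor: (1 + 0.061/12)^24 = 1.129405
A = $26,000.00 × 1.129405
A = $29,364.53

A = P(1 + r/n)^(nt) = $29,364.53


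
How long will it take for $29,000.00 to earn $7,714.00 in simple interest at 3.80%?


Rearrange the simple interest formula for t:
I = P × r × t  ⇒  t = I / (P × r)
t = $7,714.00 / ($29,000.00 × 0.038)
t = 7

t = I/(P×r) = 7 years


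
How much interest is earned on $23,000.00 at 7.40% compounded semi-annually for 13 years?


Compound interest earned = final amount − principal.
A = P(1 + r/n)^(nt) = $23,000.00 × (1 + 0.074/2)^(2 × 13) = $59,152.83
Interest = A − P = $59,152.83 − $23,000.00 = $36,152.83

Interest = A - P = $36,152.83


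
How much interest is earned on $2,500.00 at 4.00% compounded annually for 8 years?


Compound interest earned = final amount − principal.
A = P(1 + r/n)^(nt) = $2,500.00 × (1 + 0.04/1)^(1 × 8) = $3,421.42
Interest = A − P = $3,421.42 − $2,500.00 = $921.42

Interest = A - P = $921.42


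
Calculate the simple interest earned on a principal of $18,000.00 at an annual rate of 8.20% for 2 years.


Simple interest formula: I = P × r × t
I = $18,000.00 × 0.082 × 2
I = $2,952.00

I = P × r × t = $2,952.00


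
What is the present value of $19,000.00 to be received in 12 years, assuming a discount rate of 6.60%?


Present value formula: PV = FV / (1 + r)^t
PV = $19,000.00 / (1 + 0.066)^12
PV = $19,000.00 / 2.153210
PV = $8,824.03

PV = FV / (1 + r)^t = $8,824.03


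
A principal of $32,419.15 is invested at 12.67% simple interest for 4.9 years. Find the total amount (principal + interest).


Total amount formula: A = P(1 + rt) = P + P·r·t
Interest: I = P × r × t = $32,419.15 × 0.1267 × 4.9 = $20,126.78
A = P + I = $32,419.15 + $20,126.78 = $52,545.93

A = P + I = P(1 + rt) = $52,545.93


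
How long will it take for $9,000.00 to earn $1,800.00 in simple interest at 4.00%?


Rearrange the simple interest formula for t:
I = P × r × t  ⇒  t = I / (P × r)
t = $1,800.00 / ($9,000.00 × 0.04)
t = 5

t = I/(P×r) = 5 years


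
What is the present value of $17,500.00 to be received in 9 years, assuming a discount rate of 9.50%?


Present value formula: PV = FV / (1 + r)^t
PV = $17,500.00 / (1 + 0.095)^9
PV = $17,500.00 / 2.263222
PV = $7,732.34

PV = FV / (1 + r)^t = $7,732.34


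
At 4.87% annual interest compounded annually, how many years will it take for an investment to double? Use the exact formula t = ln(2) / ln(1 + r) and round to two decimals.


Doubling condition: (1 + r)^t = 2
Take ln of both sides: t × ln(1 + r) = ln(2)
t = ln(2) / ln(1 + r)
t = 0.693147 / 0.047551
t = 14.58

t = ln(2) / ln(1 + r) = 14.58 years


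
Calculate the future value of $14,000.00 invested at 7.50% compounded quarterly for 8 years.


Compound interest formula: A = P(1 + r/n)^(nt)
A = $14,000.00 × (1 + 0.075/4)^(4 × 8)
Growth factor: (1 + 0.075/4)^32 = 1.8120238
A = $14,000.00 × 1.8120238
A = $25,368.33

A = P(1 + r/n)^(nt) = $25,368.33


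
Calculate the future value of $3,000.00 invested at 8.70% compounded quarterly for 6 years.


Compound interest formula: A = P(1 + r/n)^(nt)
A = $3,000.00 × (1 + 0.087/4)^(4 × 6)
Growth factor: (1 + 0.087/4)^24 = 1.675990
A = $3,000.00 × 1.675990
A = $5,027.97

A = P(1 + r/n)^(nt) = $5,027.97


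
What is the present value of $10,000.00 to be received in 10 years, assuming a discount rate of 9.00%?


Present value formula: PV = FV / (1 + r)^t
PV = $10,000.00 / (1 + 0.09)^10
PV = $10,000.00 / 2.367364
PV = $4,224.11

PV = FV / (1 + r)^t = $4,224.11


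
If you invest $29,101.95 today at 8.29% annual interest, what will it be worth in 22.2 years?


Future value formula: FV = PV × (1 + r)^t
FV = $29,101.95 × (1 + 0.0829)^22.2
FV = $29,101.95 × 5.859512
FV = $170,523.23

FV = PV × (1 + r)^t = $170,523.23


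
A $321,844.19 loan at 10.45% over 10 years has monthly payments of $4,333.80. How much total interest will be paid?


Total paid over the life of the loan = PMT × n.
Total paid = $4,333.80 × 120 = $520,056.00
Total interest = total paid − principal = $520,056.00 − $321,844.19 = $198,211.81

Total interest = (PMT × n) - PV = $198,211.81


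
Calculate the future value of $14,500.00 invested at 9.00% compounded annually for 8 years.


Compound interest formula: A = P(1 + r/n)^(nt)
A = $14,500.00 × (1 + 0.09/1)^(1 × 8)
Growth factor: (1 + 0.09/1)^8 = 1.992563
A = $14,500.00 × 1.992563
A = $28,892.16

A = P(1 + r/n)^(nt) = $28,892.16


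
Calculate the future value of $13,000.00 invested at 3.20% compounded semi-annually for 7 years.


Compound interest formula: A = P(1 + r/n)^(nt)
A = $13,000.00 × (1 + 0.032/2)^(2 × 7)
Growth factor: (1 + 0.032/2)^14 = 1.2488547
A = $13,000.00 × 1.2488547
A = $16,235.11

A = P(1 + r/n)^(nt) = $16,235.11


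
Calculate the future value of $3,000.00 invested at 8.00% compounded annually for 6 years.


Compound interest formula: A = P(1 + r/n)^(nt)
A = $3,000.00 × (1 + 0.08/1)^(1 × 6)
Growth factor: (1 + 0.08/1)^6 = 1.586874
A = $3,000.00 × 1.586874
A = $4,760.62

A = P(1 + r/n)^(nt) = $4,760.62


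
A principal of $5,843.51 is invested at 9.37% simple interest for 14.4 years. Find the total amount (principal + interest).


Total amount formula: A = P(1 + rt) = P + P·r·t
Interest: I = P × r × t = $5,843.51 × 0.0937 × 14.4 = $7,884.53
A = P + I = $5,843.51 + $7,884.53 = $13,728.04

A = P + I = P(1 + rt) = $13,728.04


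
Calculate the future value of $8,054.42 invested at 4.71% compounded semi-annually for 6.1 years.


Compound interest formula: A = P(1 + r/n)^(nt)
A = $8,054.42 × (1 + 0.0471/2)^(2 × 6.1)
Growth factor: (1 + 0.0471/2)^12.2 = 1.328405
A = $8,054.42 × 1.328405
A = $10,699.53

A = P(1 + r/n)^(nt) = $10,699.53


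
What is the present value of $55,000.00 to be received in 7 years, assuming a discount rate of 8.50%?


Present value formula: PV = FV / (1 + r)^t
PV = $55,000.00 / (1 + 0.085)^7
PV = $55,000.00 / 1.770142
PV = $31,070.95

PV = FV / (1 + r)^t = $31,070.95


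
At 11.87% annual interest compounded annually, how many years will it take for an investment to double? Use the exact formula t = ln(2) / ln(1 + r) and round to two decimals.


Doubling condition: (1 + r)^t = 2
Take ln of both sides: t × ln(1 + r) = ln(2)
t = ln(2) / ln(1 + r)
t = 0.693147 / 0.112167
t = 6.18

t = ln(2) / ln(1 + r) = 6.18 years


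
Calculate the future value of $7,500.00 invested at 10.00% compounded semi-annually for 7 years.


Compound interest formula: A = P(1 + r/n)^(nt)
A = $7,500.00 × (1 + 0.1/2)^(2 × 7)
Growth factor: (1 + 0.1/2)^14 = 1.979932
A = $7,500.00 × 1.979932
A = $14,849.49

A = P(1 + r/n)^(nt) = $14,849.49


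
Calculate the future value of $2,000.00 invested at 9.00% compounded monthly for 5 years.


Compound interest formula: A = P(1 + r/n)^(nt)
A = $2,000.00 × (1 + 0.09/12)^(12 × 5)
Growth factor: (1 + 0.09/12)^60 = 1.565681
A = $2,000.00 × 1.565681
A = $3,131.36

A = P(1 + r/n)^(nt) = $3,131.36


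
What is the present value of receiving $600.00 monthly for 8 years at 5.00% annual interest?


Present value of an ordinary annuity: PV = PMT × (1 − (1 + r)^(−n)) / r
Monthly rate r = 0.05/12 ≈ 0.00416667, n = 96
PV = $600.00 × (1 − (1 + 0.05/12)^(−96)) / (0.05/12)
PV = $600.00 × 78.989441
PV = $47,393.66

PV = PMT × (1-(1+r)^(-n))/r = $47,393.66


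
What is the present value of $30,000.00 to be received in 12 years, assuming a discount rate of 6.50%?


Present value formula: PV = FV / (1 + r)^t
PV = $30,000.00 / (1 + 0.065)^12
PV = $30,000.00 / 2.129096
PV = $14,090.49

PV = FV / (1 + r)^t = $14,090.49


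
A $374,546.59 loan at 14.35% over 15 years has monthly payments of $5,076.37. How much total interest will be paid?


Total paid over the life of the loan = PMT × n.
Total paid = $5,076.37 × 180 = $913,746.60
Total interest = total paid − principal = $913,746.60 − $374,546.59 = $539,200.01

Total interest = (PMT × n) - PV = $539,200.01


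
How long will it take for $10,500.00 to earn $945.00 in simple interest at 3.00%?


Rearrange the simple interest formula for t:
I = P × r × t  ⇒  t = I / (P × r)
t = $945.00 / ($10,500.00 × 0.03)
t = 3

t = I/(P×r) = 3 years


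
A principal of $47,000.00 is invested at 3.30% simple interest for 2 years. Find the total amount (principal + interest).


Total amount formula: A = P(1 + rt) = P + P·r·t
Interest: I = P × r × t = $47,000.00 × 0.033 × 2 = $3,102.00
A = P + I = $47,000.00 + $3,102.00 = $50,102.00

A = P + I = P(1 + rt) = $50,102.00


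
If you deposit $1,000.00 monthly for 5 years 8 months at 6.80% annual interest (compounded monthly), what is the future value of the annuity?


Future value of an ordinary annuity: FV = PMT × ((1 + r)^n − 1) / r
Monthly rate r = 0.068/12 ≈ 0.00566667, n = 68
FV = $1,000.00 × ((1 + 0.068/12)^68 − 1) / (0.068/12)
FV = $1,000.00 × 82.677557
FV = $82,677.56

FV = PMT × ((1+r)^n - 1)/r = $82,677.56


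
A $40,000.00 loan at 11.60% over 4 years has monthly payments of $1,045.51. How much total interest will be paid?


Total paid over the life of the loan = PMT × n.
Total paid = $1,045.51 × 48 = $50,184.48
Total interest = total paid − principal = $50,184.48 − $40,000.00 = $10,184.48

Total interest = (PMT × n) - PV = $10,184.48


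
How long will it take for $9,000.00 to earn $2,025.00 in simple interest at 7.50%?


Rearrange the simple interest formula for t:
I = P × r × t  ⇒  t = I / (P × r)
t = $2,025.00 / ($9,000.00 × 0.075)
t = 3

t = I/(P×r) = 3 years


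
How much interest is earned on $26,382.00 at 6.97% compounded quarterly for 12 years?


Compound interest earned = final amount − principal.
A = P(1 + r/n)^(nt) = $26,382.00 × (1 + 0.0697/4)^(4 × 12) = $60,453.74
Interest = A − P = $60,453.74 − $26,382.00 = $34,071.74

Interest = A - P = $34,071.74


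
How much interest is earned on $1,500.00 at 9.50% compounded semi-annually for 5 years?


Compound interest earned = final amount − principal.
A = P(1 + r/n)^(nt) = $1,500.00 × (1 + 0.095/2)^(2 × 5) = $2,385.79
Interest = A − P = $2,385.79 − $1,500.00 = $885.79

Interest = A - P = $885.79


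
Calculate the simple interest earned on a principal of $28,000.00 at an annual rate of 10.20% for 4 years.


Simple interest formula: I = P × r × t
I = $28,000.00 × 0.102 × 4
I = $11,424.00

I = P × r × t = $11,424.00


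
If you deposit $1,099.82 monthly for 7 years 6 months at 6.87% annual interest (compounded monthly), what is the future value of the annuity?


Future value of an ordinary annuity: FV = PMT × ((1 + r)^n − 1) / r
Monthly rate r = 0.0687/12 = 0.005725, n = 90
FV = $1,099.82 × ((1 + 0.0687/12)^90 − 1) / (0.0687/12)
FV = $1,099.82 × 117.309883
FV = $129,019.76

FV = PMT × ((1+r)^n - 1)/r = $129,019.76


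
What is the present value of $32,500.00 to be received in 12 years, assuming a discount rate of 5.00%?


Present value formula: PV = FV / (1 + r)^t
PV = $32,500.00 / (1 + 0.05)^12
PV = $32,500.00 / 1.795856
PV = $18,097.22

PV = FV / (1 + r)^t = $18,097.22


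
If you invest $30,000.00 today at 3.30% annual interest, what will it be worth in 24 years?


Future value formula: FV = PV × (1 + r)^t
FV = $30,000.00 × (1 + 0.033)^24
FV = $30,000.00 × 2.1797552
FV = $65,392.66

FV = PV × (1 + r)^t = $65,392.66


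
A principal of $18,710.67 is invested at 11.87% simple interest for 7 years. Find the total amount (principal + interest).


Total amount formula: A = P(1 + rt) = P + P·r·t
Interest: I = P × r × t = $18,710.67 × 0.1187 × 7 = $15,546.70
A = P + I = $18,710.67 + $15,546.70 = $34,257.37

A = P + I = P(1 + rt) = $34,257.37


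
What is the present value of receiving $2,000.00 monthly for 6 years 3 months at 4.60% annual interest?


Present value of an ordinary annuity: PV = PMT × (1 − (1 + r)^(−n)) / r
Monthly rate r = 0.046/12 ≈ 0.00383333, n = 75
PV = $2,000.00 × (1 − (1 + 0.046/12)^(−75)) / (0.046/12)
PV = $2,000.00 × 65.074178
PV = $130,148.36

PV = PMT × (1-(1+r)^(-n))/r = $130,148.36


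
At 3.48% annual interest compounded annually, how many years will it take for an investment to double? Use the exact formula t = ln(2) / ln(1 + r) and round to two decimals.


Doubling condition: (1 + r)^t = 2
Take ln of both sides: t × ln(1 + r) = ln(2)
t = ln(2) / ln(1 + r)
t = 0.693147 / 0.034208
t = 20.26

t = ln(2) / ln(1 + r) = 20.26 years


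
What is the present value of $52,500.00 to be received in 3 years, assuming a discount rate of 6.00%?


Present value formula: PV = FV / (1 + r)^t
PV = $52,500.00 / (1 + 0.06)^3
PV = $52,500.00 / 1.191016
PV = $44,080.01

PV = FV / (1 + r)^t = $44,080.01


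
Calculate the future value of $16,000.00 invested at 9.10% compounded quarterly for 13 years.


Compound interest formula: A = P(1 + r/n)^(nt)
A = $16,000.00 × (1 + 0.091/4)^(4 × 13)
Growth factor: (1 + 0.091/4)^52 = 3.221168
A = $16,000.00 × 3.221168
A = $51,538.69

A = P(1 + r/n)^(nt) = $51,538.69


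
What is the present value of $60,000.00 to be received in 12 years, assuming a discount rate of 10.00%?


Present value formula: PV = FV / (1 + r)^t
PV = $60,000.00 / (1 + 0.1)^12
PV = $60,000.00 / 3.138428
PV = $19,117.85

PV = FV / (1 + r)^t = $19,117.85


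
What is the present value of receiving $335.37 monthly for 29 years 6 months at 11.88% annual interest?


Present value of an ordinary annuity: PV = PMT × (1 − (1 + r)^(−n)) / r
Monthly rate r = 0.1188/12 = 0.0099, n = 354
PV = $335.37 × (1 − (1 + 0.1188/12)^(−354)) / (0.1188/12)
PV = $335.37 × 97.921079
PV = $32,839.79

PV = PMT × (1-(1+r)^(-n))/r = $32,839.79


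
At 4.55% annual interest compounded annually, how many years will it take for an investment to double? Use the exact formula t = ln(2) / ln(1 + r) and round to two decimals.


Doubling condition: (1 + r)^t = 2
Take ln of both sides: t × ln(1 + r) = ln(2)
t = ln(2) / ln(1 + r)
t = 0.693147 / 0.044495
t = 15.58

t = ln(2) / ln(1 + r) = 15.58 years


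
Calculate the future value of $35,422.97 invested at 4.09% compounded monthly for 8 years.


Compound interest formula: A = P(1 + r/n)^(nt)
A = $35,422.97 × (1 + 0.0409/12)^(12 × 8)
Growth factor: (1 + 0.0409/12)^96 = 1.3863074
A = $35,422.97 × 1.3863074
A = $49,107.13

A = P(1 + r/n)^(nt) = $49,107.13


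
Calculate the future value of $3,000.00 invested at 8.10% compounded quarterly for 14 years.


Compound interest formula: A = P(1 + r/n)^(nt)
A = $3,000.00 × (1 + 0.081/4)^(4 × 14)
Growth factor: (1 + 0.081/4)^56 = 3.073051
A = $3,000.00 × 3.073051
A = $9,219.15

A = P(1 + r/n)^(nt) = $9,219.15


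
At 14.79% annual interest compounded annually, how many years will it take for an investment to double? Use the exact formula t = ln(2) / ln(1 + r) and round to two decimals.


Doubling condition: (1 + r)^t = 2
Take ln of both sides: t × ln(1 + r) = ln(2)
t = ln(2) / ln(1 + r)
t = 0.693147 / 0.137934
t = 5.03

t = ln(2) / ln(1 + r) = 5.03 years


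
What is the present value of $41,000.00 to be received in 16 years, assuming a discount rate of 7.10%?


Present value formula: PV = FV / (1 + r)^t
PV = $41,000.00 / (1 + 0.071)^16
PV = $41,000.00 / 2.996619
PV = $13,682.09

PV = FV / (1 + r)^t = $13,682.09


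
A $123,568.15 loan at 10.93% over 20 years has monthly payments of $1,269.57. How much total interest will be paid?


Total paid over the life of the loan = PMT × n.
Total paid = $1,269.57 × 240 = $304,696.80
Total interest = total paid − principal = $304,696.80 − $123,568.15 = $181,128.65

Total interest = (PMT × n) - PV = $181,128.65


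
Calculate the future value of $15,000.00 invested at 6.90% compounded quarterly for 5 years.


Compound interest formula: A = P(1 + r/n)^(nt)
A = $15,000.00 × (1 + 0.069/4)^(4 × 5)
Growth factor: (1 + 0.069/4)^20 = 1.407842
A = $15,000.00 × 1.407842
A = $21,117.63

A = P(1 + r/n)^(nt) = $21,117.63


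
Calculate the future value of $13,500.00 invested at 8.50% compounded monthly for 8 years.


Compound interest formula: A = P(1 + r/n)^(nt)
A = $13,500.00 × (1 + 0.085/12)^(12 × 8)
Growth factor: (1 + 0.085/12)^96 = 1.969152
A = $13,500.00 × 1.969152
A = $26,583.55

A = P(1 + r/n)^(nt) = $26,583.55


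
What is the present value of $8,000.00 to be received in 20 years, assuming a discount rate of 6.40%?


Present value formula: PV = FV / (1 + r)^t
PV = $8,000.00 / (1 + 0.064)^20
PV = $8,000.00 / 3.458060
PV = $2,313.44

PV = FV / (1 + r)^t = $2,313.44


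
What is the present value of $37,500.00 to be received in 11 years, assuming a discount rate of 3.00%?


Present value formula: PV = FV / (1 + r)^t
PV = $37,500.00 / (1 + 0.03)^11
PV = $37,500.00 / 1.384234
PV = $27,090.80

PV = FV / (1 + r)^t = $27,090.80


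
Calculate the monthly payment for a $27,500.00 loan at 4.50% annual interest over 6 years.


Loan payment formula: PMT = PV × r / (1 − (1 + r)^(−n))
Monthly rate r = 0.045/12 = 0.00375, n = 72 months
Denominator: 1 − (1 + 0.045/12)^(−72) = 0.236235
PMT = $27,500.00 × (0.045/12) / 0.236235
PMT = $436.54 per month

PMT = PV × r / (1-(1+r)^(-n)) = $436.54/month


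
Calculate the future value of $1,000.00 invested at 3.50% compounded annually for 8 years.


Compound interest formula: A = P(1 + r/n)^(nt)
A = $1,000.00 × (1 + 0.035/1)^(1 × 8)
Growth factor: (1 + 0.035/1)^8 = 1.316809
A = $1,000.00 × 1.316809
A = $1,316.81

A = P(1 + r/n)^(nt) = $1,316.81


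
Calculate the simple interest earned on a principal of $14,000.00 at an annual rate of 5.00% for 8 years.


Simple interest formula: I = P × r × t
I = $14,000.00 × 0.05 × 8
I = $5,600.00

I = P × r × t = $5,600.00


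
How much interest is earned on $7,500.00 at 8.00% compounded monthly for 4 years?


Compound interest earned = final amount − principal.
A = P(1 + r/n)^(nt) = $7,500.00 × (1 + 0.08/12)^(12 × 4) = $10,317.50
Interest = A − P = $10,317.50 − $7,500.00 = $2,817.50

Interest = A - P = $2,817.50


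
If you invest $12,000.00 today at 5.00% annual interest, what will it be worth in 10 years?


Future value formula: FV = PV × (1 + r)^t
FV = $12,000.00 × (1 + 0.05)^10
FV = $12,000.00 × 1.628895
FV = $19,546.74

FV = PV × (1 + r)^t = $19,546.74


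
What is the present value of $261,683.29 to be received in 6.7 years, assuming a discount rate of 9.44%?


Present value formula: PV = FV / (1 + r)^t
PV = $261,683.29 / (1 + 0.0944)^6.7
PV = $261,683.29 / 1.8301208
PV = $142,986.89

PV = FV / (1 + r)^t = $142,986.89


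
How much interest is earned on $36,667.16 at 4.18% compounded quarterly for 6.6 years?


Compound interest earned = final amount − principal.
A = P(1 + r/n)^(nt) = $36,667.16 × (1 + 0.0418/4)^(4 × 6.6) = $48,246.83
Interest = A − P = $48,246.83 − $36,667.16 = $11,579.67

Interest = A - P = $11,579.67


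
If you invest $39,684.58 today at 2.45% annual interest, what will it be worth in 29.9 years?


Future value formula: FV = PV × (1 + r)^t
FV = $39,684.58 × (1 + 0.0245)^29.9
FV = $39,684.58 × 2.0620903
FV = $81,833.19

FV = PV × (1 + r)^t = $81,833.19


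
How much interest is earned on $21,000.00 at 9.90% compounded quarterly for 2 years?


Compound interest earned = final amount − principal.
A = P(1 + r/n)^(nt) = $21,000.00 × (1 + 0.099/4)^(4 × 2) = $25,536.58
Interest = A − P = $25,536.58 − $21,000.00 = $4,536.58

Interest = A - P = $4,536.58


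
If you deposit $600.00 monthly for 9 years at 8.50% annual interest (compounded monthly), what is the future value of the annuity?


Future value of an ordinary annuity: FV = PMT × ((1 + r)^n − 1) / r
Monthly rate r = 0.085/12 ≈ 0.00708333, n = 108
FV = $600.00 × ((1 + 0.085/12)^108 − 1) / (0.085/12)
FV = $600.00 × 161.393943
FV = $96,836.37

FV = PMT × ((1+r)^n - 1)/r = $96,836.37


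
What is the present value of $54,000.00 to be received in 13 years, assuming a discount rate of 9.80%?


Present value formula: PV = FV / (1 + r)^t
PV = $54,000.00 / (1 + 0.098)^13
PV = $54,000.00 / 3.371556
PV = $16,016.34

PV = FV / (1 + r)^t = $16,016.34


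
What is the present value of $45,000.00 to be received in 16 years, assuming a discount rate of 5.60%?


Present value formula: PV = FV / (1 + r)^t
PV = $45,000.00 / (1 + 0.056)^16
PV = $45,000.00 / 2.391237
PV = $18,818.71

PV = FV / (1 + r)^t = $18,818.71


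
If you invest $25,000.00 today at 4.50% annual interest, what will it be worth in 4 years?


Future value formula: FV = PV × (1 + r)^t
FV = $25,000.00 × (1 + 0.045)^4
FV = $25,000.00 × 1.192518601
FV = $29,812.97

FV = PV × (1 + r)^t = $29,812.97


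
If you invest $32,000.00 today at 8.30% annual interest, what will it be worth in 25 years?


Future value formula: FV = PV × (1 + r)^t
FV = $32,000.00 × (1 + 0.083)^25
FV = $32,000.00 × 7.3402595
FV = $234,888.30

FV = PV × (1 + r)^t = $234,888.30


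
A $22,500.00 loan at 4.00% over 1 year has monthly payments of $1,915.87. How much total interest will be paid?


Total paid over the life of the loan = PMT × n.
Total paid = $1,915.87 × 12 = $22,990.44
Total interest = total paid − principal = $22,990.44 − $22,500.00 = $490.44

Total interest = (PMT × n) - PV = $490.44


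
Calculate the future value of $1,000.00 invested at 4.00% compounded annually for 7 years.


Compound interest formula: A = P(1 + r/n)^(nt)
A = $1,000.00 × (1 + 0.04/1)^(1 × 7)
Growth factor: (1 + 0.04/1)^7 = 1.315932
A = $1,000.00 × 1.315932
A = $1,315.93

A = P(1 + r/n)^(nt) = $1,315.93


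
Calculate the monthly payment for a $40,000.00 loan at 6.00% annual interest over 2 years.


Loan payment formula: PMT = PV × r / (1 − (1 + r)^(−n))
Monthly rate r = 0.06/12 = 0.005, n = 24 months
Denominator: 1 − (1 + 0.06/12)^(−24) = 0.1128143
PMT = $40,000.00 × (0.06/12) / 0.1128143
PMT = $1,772.82 per month

PMT = PV × r / (1-(1+r)^(-n)) = $1,772.82/month


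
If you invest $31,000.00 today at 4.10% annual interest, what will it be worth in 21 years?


Future value formula: FV = PV × (1 + r)^t
FV = $31,000.00 × (1 + 0.041)^21
FV = $31,000.00 × 2.3252268
FV = $72,082.03

FV = PV × (1 + r)^t = $72,082.03


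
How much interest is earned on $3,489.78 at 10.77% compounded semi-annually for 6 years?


Compound interest earned = final amount − principal.
A = P(1 + r/n)^(nt) = $3,489.78 × (1 + 0.1077/2)^(2 × 6) = $6,548.53
Interest = A − P = $6,548.53 − $3,489.78 = $3,058.75

Interest = A - P = $3,058.75


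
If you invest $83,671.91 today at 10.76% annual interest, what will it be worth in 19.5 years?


Future value formula: FV = PV × (1 + r)^t
FV = $83,671.91 × (1 + 0.1076)^19.5
FV = $83,671.91 × 7.33613759
FV = $613,828.64

FV = PV × (1 + r)^t = $613,828.64


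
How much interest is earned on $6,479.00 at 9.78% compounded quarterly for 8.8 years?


Compound interest earned = final amount − principal.
A = P(1 + r/n)^(nt) = $6,479.00 × (1 + 0.0978/4)^(4 × 8.8) = $15,162.92
Interest = A − P = $15,162.92 − $6,479.00 = $8,683.92

Interest = A - P = $8,683.92


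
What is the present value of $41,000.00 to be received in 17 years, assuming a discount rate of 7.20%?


Present value formula: PV = FV / (1 + r)^t
PV = $41,000.00 / (1 + 0.072)^17
PV = $41,000.00 / 3.260704
PV = $12,573.97

PV = FV / (1 + r)^t = $12,573.97


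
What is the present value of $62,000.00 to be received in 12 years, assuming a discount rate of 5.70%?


Present value formula: PV = FV / (1 + r)^t
PV = $62,000.00 / (1 + 0.057)^12
PV = $62,000.00 / 1.9449115
PV = $31,878.06

PV = FV / (1 + r)^t = $31,878.06


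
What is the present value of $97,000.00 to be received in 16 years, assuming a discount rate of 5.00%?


Present value formula: PV = FV / (1 + r)^t
PV = $97,000.00 / (1 + 0.05)^16
PV = $97,000.00 / 2.1828746
PV = $44,436.82

PV = FV / (1 + r)^t = $44,436.82


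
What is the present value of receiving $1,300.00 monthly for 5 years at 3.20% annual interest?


Present value of an ordinary annuity: PV = PMT × (1 − (1 + r)^(−n)) / r
Monthly rate r = 0.032/12 ≈ 0.00266667, n = 60
PV = $1,300.00 × (1 − (1 + 0.032/12)^(−60)) / (0.032/12)
PV = $1,300.00 × 55.378021
PV = $71,991.43

PV = PMT × (1-(1+r)^(-n))/r = $71,991.43
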